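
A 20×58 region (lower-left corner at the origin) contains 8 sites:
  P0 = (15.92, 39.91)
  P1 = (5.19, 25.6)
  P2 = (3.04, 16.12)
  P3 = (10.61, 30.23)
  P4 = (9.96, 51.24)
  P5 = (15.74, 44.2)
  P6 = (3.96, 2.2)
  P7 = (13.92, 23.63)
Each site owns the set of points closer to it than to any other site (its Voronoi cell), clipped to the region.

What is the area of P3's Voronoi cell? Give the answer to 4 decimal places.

Area of P3's cell: 137.8588

1. box [0,20]×[0,58]: [(0, 0) (20, 0) (20, 58) (0, 58)]
2. ⊥bis P3·P0 via (13.265,35.07): [(0, 42.3466) (0, 0) (20, 0) (20, 31.3755)]  |A|=737.2206
3. ⊥bis P3·P1 via (7.9,27.915): [(0, 42.3466) (0, 37.1629) (20, 13.7504) (20, 31.3755)]  |A|=228.0869
4. ⊥bis P3·P2 via (6.825,23.175): [(0, 42.3466) (0, 37.1629) (16.2843, 18.1001) (20, 16.1066) (20, 31.3755)]  |A|=223.7094
5. ⊥bis P3·P4 via (10.285,40.735): [(3.3301, 40.5198) (0, 40.4168) (0, 37.1629) (16.2843, 18.1001) (20, 16.1066) (20, 31.3755)]  |A|=220.4963
6. ⊥bis P3·P5 via (13.175,37.215): [(3.3301, 40.5198) (0, 40.4168) (0, 37.1629) (16.2843, 18.1001) (20, 16.1066) (20, 31.3755)]  |A|=220.4963
7. ⊥bis P3·P6 via (7.285,16.215): [(3.3301, 40.5198) (0, 40.4168) (0, 37.1629) (16.2843, 18.1001) (20, 16.1066) (20, 31.3755)]  |A|=220.4963
8. ⊥bis P3·P7 via (12.265,26.93): [(3.3301, 40.5198) (0, 40.4168) (0, 37.1629) (9.7982, 25.6929) (20, 30.8092) (20, 31.3755)]  |A|=137.8588
9. canonical 6-gon: [(3.3301, 40.5198) (0, 40.4168) (0, 37.1629) (9.7982, 25.6929) (20, 30.8092) (20, 31.3755)]
10. shoelace: 137.8588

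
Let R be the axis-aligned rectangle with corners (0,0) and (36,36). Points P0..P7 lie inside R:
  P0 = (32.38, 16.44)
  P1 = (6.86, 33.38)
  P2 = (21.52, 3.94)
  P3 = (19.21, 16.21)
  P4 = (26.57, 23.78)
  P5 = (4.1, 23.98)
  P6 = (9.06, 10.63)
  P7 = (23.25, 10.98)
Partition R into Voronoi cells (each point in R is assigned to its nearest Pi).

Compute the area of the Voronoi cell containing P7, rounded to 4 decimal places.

Area of P7's cell: 92.2706

1. box [0,36]×[0,36]: [(0, 0) (36, 0) (36, 36) (0, 36)]
2. ⊥bis P7·P0 via (27.815,13.71): [(0, 0) (36, 0) (36, 0.0234) (14.4849, 36) (0, 36)]  |A|=908.9803
3. ⊥bis P7·P1 via (15.055,22.18): [(0, 11.1643) (0, 0) (36, 0) (36, 0.0234) (20.4076, 26.0964)]  |A|=583.8363
4. ⊥bis P7·P2 via (22.385,7.46): [(1.838, 12.5092) (33.1321, 4.819) (20.4076, 26.0964)]  |A|=284.0013
5. ⊥bis P7·P3 via (21.23,13.595): [(15.4834, 9.156) (33.1321, 4.819) (25.7813, 17.1107)]  |A|=92.5255
6. ⊥bis P7·P4 via (24.91,17.38): [(15.4834, 9.156) (33.1321, 4.819) (25.7813, 17.1107)]  |A|=92.5255
7. ⊥bis P7·P5 via (13.675,17.48): [(15.4834, 9.156) (33.1321, 4.819) (25.7813, 17.1107)]  |A|=92.5255
8. ⊥bis P7·P6 via (16.155,10.805): [(16.1824, 9.6959) (16.2, 8.9799) (33.1321, 4.819) (25.7813, 17.1107)]  |A|=92.2706
9. canonical 4-gon: [(16.1824, 9.6959) (16.2, 8.9799) (33.1321, 4.819) (25.7813, 17.1107)]
10. shoelace: 92.2706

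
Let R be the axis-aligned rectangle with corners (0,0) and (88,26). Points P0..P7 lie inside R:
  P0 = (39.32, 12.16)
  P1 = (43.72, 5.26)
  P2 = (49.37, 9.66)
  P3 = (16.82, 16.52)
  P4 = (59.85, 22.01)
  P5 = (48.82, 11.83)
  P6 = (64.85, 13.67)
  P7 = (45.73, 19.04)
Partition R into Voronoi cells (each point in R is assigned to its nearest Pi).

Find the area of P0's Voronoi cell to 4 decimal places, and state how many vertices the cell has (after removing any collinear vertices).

Area of P0's cell: 263.7878 (6 vertices)

1. box [0,88]×[0,26]: [(0, 0) (88, 0) (88, 26) (0, 26)]
2. ⊥bis P0·P1 via (41.52,8.71): [(0, 0) (27.8611, 0) (68.6339, 26) (0, 26)]  |A|=1254.435
3. ⊥bis P0·P2 via (44.345,10.91): [(0, 0) (27.8611, 0) (44.2272, 10.4363) (48.0987, 26) (0, 26)]  |A|=1094.6338
4. ⊥bis P0·P3 via (28.07,14.34): [(25.2912, 0) (27.8611, 0) (44.2272, 10.4363) (48.0987, 26) (30.3294, 26)]  |A|=371.565
5. ⊥bis P0·P4 via (49.585,17.085): [(25.2912, 0) (27.8611, 0) (44.2272, 10.4363) (47.1458, 22.169) (45.3077, 26) (30.3294, 26)]  |A|=366.2188
6. ⊥bis P0·P5 via (44.07,11.995): [(25.2912, 0) (27.8611, 0) (44.0111, 10.2985) (44.5565, 26) (30.3294, 26)]  |A|=342.3409
7. ⊥bis P0·P6 via (52.085,12.915): [(25.2912, 0) (27.8611, 0) (44.0111, 10.2985) (44.5565, 26) (30.3294, 26)]  |A|=342.3409
8. ⊥bis P0·P7 via (42.525,15.6): [(25.2912, 0) (27.8611, 0) (44.0111, 10.2985) (44.1429, 14.0927) (31.3624, 26) (30.3294, 26)]  |A|=263.7878
9. canonical 6-gon: [(25.2912, 0) (27.8611, 0) (44.0111, 10.2985) (44.1429, 14.0927) (31.3624, 26) (30.3294, 26)]
10. shoelace: 263.7878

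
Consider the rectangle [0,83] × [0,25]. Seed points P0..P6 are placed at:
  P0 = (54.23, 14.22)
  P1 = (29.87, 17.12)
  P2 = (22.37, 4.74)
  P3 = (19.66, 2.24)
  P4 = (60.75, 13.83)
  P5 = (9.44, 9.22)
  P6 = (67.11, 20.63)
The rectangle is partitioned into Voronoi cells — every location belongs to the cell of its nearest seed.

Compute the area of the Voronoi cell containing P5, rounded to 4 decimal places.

1. box [0,83]×[0,25]: [(0, 0) (83, 0) (83, 25) (0, 25)]
2. ⊥bis P5·P0 via (31.835,11.72): [(0, 0) (33.1433, 0) (30.3525, 25) (0, 25)]  |A|=793.6982
3. ⊥bis P5·P1 via (19.655,13.17): [(0, 0) (24.7477, 0) (15.0805, 25) (0, 25)]  |A|=497.852
4. ⊥bis P5·P2 via (15.905,6.98): [(0, 0) (13.4866, 0) (18.8083, 15.3595) (15.0805, 25) (0, 25)]  |A|=411.3695
5. ⊥bis P5·P3 via (14.55,5.73): [(0, 0) (10.6366, 0) (16.4212, 8.4697) (18.8083, 15.3595) (15.0805, 25) (0, 25)]  |A|=399.3001
6. ⊥bis P5·P4 via (35.095,11.525): [(0, 0) (10.6366, 0) (16.4212, 8.4697) (18.8083, 15.3595) (15.0805, 25) (0, 25)]  |A|=399.3001
7. ⊥bis P5·P6 via (38.275,14.925): [(0, 0) (10.6366, 0) (16.4212, 8.4697) (18.8083, 15.3595) (15.0805, 25) (0, 25)]  |A|=399.3001
8. canonical 6-gon: [(0, 0) (10.6366, 0) (16.4212, 8.4697) (18.8083, 15.3595) (15.0805, 25) (0, 25)]
9. shoelace: 399.3001

Area of P5's cell: 399.3001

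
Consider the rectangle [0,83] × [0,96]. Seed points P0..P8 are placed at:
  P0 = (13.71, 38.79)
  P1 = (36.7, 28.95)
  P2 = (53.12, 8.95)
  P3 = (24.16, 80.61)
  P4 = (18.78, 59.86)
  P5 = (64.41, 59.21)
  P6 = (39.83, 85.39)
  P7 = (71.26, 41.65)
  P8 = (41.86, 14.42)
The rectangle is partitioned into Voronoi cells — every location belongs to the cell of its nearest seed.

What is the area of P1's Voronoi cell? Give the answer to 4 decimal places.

Area of P1's cell: 784.9263

1. box [0,83]×[0,96]: [(0, 0) (83, 0) (83, 96) (0, 96)]
2. ⊥bis P1·P0 via (25.205,33.87): [(10.7082, 0) (83, 0) (83, 96) (51.7974, 96)]  |A|=4967.73
3. ⊥bis P1·P2 via (44.91,18.95): [(10.7082, 0) (21.8284, 0) (83, 50.2219) (83, 96) (51.7974, 96)]  |A|=3431.6532
4. ⊥bis P1·P3 via (30.43,54.78): [(34.5866, 55.789) (10.7082, 0) (21.8284, 0) (83, 50.2219) (83, 67.5409)]  |A|=2115.4076
5. ⊥bis P1·P4 via (27.74,44.405): [(56.5882, 61.1297) (30.3656, 45.9272) (10.7082, 0) (21.8284, 0) (83, 50.2219) (83, 67.5409)]  |A|=2018.1917
6. ⊥bis P1·P5 via (50.555,44.08): [(41.4931, 52.3783) (30.3656, 45.9272) (10.7082, 0) (21.8284, 0) (62.3562, 33.2733)]  |A|=1217.5814
7. ⊥bis P1·P6 via (38.265,57.17): [(41.4931, 52.3783) (30.3656, 45.9272) (10.7082, 0) (21.8284, 0) (62.3562, 33.2733)]  |A|=1217.5814
8. ⊥bis P1·P7 via (53.98,35.3): [(50.8543, 43.806) (41.4931, 52.3783) (30.3656, 45.9272) (10.7082, 0) (21.8284, 0) (56.4935, 28.4601)]  |A|=1159.026
9. ⊥bis P1·P8 via (39.28,21.685): [(50.8543, 43.806) (41.4931, 52.3783) (30.3656, 45.9272) (16.532, 13.6066) (55.0724, 27.2933) (56.4935, 28.4601)]  |A|=784.9263
10. canonical 6-gon: [(50.8543, 43.806) (41.4931, 52.3783) (30.3656, 45.9272) (16.532, 13.6066) (55.0724, 27.2933) (56.4935, 28.4601)]
11. shoelace: 784.9263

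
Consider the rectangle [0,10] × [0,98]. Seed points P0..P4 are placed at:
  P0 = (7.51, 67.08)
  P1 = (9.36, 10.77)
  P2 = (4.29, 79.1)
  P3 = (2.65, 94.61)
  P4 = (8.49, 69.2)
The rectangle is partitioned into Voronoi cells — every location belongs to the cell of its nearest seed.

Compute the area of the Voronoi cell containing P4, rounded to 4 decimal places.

Area of P4's cell: 40.4249

1. box [0,10]×[0,98]: [(0, 0) (10, 0) (10, 98) (0, 98)]
2. ⊥bis P4·P0 via (8,68.14): [(0, 71.8381) (10, 67.2155) (10, 98) (0, 98)]  |A|=284.7321
3. ⊥bis P4·P1 via (8.925,39.985): [(0, 71.8381) (10, 67.2155) (10, 98) (0, 98)]  |A|=284.7321
4. ⊥bis P4·P2 via (6.39,74.15): [(0.4501, 71.63) (10, 67.2155) (10, 75.6815)]  |A|=40.4249
5. ⊥bis P4·P3 via (5.57,81.905): [(0.4501, 71.63) (10, 67.2155) (10, 75.6815)]  |A|=40.4249
6. canonical 3-gon: [(0.4501, 71.63) (10, 67.2155) (10, 75.6815)]
7. shoelace: 40.4249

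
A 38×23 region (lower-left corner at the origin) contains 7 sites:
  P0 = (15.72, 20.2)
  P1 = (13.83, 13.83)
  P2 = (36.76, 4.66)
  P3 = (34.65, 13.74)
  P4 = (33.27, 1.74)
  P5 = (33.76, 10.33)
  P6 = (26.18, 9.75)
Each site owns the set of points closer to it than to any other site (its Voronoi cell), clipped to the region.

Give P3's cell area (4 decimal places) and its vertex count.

Area of P3's cell: 109.7799 (5 vertices)

1. box [0,38]×[0,23]: [(0, 0) (38, 0) (38, 23) (0, 23)]
2. ⊥bis P3·P0 via (25.185,16.97): [(19.3939, 0) (38, 0) (38, 23) (27.2428, 23)]  |A|=337.6786
3. ⊥bis P3·P1 via (24.24,13.785): [(24.2418, 14.2062) (24.1804, 0) (38, 0) (38, 23) (27.2428, 23)]  |A|=303.6793
4. ⊥bis P3·P2 via (35.705,9.2): [(24.2418, 14.2062) (24.2086, 6.5285) (38, 9.7333) (38, 23) (27.2428, 23)]  |A|=191.451
5. ⊥bis P3·P4 via (33.96,7.74): [(24.2418, 14.2062) (24.2187, 8.8602) (30.9244, 8.0891) (38, 9.7333) (38, 23) (27.2428, 23)]  |A|=183.6291
6. ⊥bis P3·P5 via (34.205,12.035): [(24.3763, 14.6003) (38, 11.0445) (38, 23) (27.2428, 23)]  |A|=126.6178
7. ⊥bis P3·P6 via (30.415,11.745): [(26.3481, 20.3783) (29.7279, 13.2035) (38, 11.0445) (38, 23) (27.2428, 23)]  |A|=109.7799
8. canonical 5-gon: [(26.3481, 20.3783) (29.7279, 13.2035) (38, 11.0445) (38, 23) (27.2428, 23)]
9. shoelace: 109.7799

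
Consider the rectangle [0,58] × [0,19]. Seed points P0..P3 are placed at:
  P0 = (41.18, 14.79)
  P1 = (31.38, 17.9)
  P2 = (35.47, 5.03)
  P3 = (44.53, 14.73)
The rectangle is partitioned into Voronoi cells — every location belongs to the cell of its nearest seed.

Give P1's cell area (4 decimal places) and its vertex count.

Area of P1's cell: 447.9322 (4 vertices)

1. box [0,58]×[0,19]: [(0, 0) (58, 0) (58, 19) (0, 19)]
2. ⊥bis P1·P0 via (36.28,16.345): [(0, 0) (31.093, 0) (37.1226, 19) (0, 19)]  |A|=648.0474
3. ⊥bis P1·P2 via (33.425,11.465): [(0, 0.8428) (34.8779, 11.9267) (37.1226, 19) (0, 19)]  |A|=447.9322
4. ⊥bis P1·P3 via (37.955,16.315): [(0, 0.8428) (34.8779, 11.9267) (37.1226, 19) (0, 19)]  |A|=447.9322
5. canonical 4-gon: [(0, 0.8428) (34.8779, 11.9267) (37.1226, 19) (0, 19)]
6. shoelace: 447.9322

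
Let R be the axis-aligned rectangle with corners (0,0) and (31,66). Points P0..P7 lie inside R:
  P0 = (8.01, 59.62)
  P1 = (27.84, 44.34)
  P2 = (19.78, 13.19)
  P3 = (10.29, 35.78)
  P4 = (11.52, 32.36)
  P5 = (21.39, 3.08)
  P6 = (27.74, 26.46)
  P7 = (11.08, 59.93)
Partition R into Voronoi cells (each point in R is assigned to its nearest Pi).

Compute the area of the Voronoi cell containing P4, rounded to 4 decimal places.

1. box [0,31]×[0,66]: [(0, 0) (31, 0) (31, 66) (0, 66)]
2. ⊥bis P4·P0 via (9.765,45.99): [(0, 44.7327) (0, 0) (31, 0) (31, 48.7242)]  |A|=1448.5816
3. ⊥bis P4·P1 via (19.68,38.35): [(13.6998, 46.4966) (0, 44.7327) (0, 0) (31, 0) (31, 22.9291)]  |A|=1225.4513
4. ⊥bis P4·P2 via (15.65,22.775): [(27.3974, 27.8368) (13.6998, 46.4966) (0, 44.7327) (0, 16.0317)]  |A|=533.066
5. ⊥bis P4·P3 via (10.905,34.07): [(27.3974, 27.8368) (20.3328, 37.4607) (0, 30.148) (0, 16.0317)]  |A|=317.0472
6. ⊥bis P4·P5 via (16.455,17.72): [(27.3974, 27.8368) (20.3328, 37.4607) (0, 30.148) (0, 16.0317)]  |A|=317.0472
7. ⊥bis P4·P6 via (19.63,29.41): [(17.5077, 23.5754) (21.821, 35.4334) (20.3328, 37.4607) (0, 30.148) (0, 16.0317)]  |A|=267.6013
8. ⊥bis P4·P7 via (11.3,46.145): [(17.5077, 23.5754) (21.821, 35.4334) (20.3328, 37.4607) (0, 30.148) (0, 16.0317)]  |A|=267.6013
9. canonical 5-gon: [(17.5077, 23.5754) (21.821, 35.4334) (20.3328, 37.4607) (0, 30.148) (0, 16.0317)]
10. shoelace: 267.6013

Area of P4's cell: 267.6013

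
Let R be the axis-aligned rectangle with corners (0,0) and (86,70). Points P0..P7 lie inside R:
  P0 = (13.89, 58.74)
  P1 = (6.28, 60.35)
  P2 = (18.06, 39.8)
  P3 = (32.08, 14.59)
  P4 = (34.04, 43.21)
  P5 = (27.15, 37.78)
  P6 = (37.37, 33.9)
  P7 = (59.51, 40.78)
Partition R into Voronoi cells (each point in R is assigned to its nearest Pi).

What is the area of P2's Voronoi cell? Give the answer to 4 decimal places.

Area of P2's cell: 632.0164

1. box [0,86]×[0,70]: [(0, 0) (86, 0) (86, 70) (0, 70)]
2. ⊥bis P2·P0 via (15.975,49.27): [(0, 45.7528) (0, 0) (86, 0) (86, 64.6873)]  |A|=4748.9257
3. ⊥bis P2·P1 via (12.17,50.075): [(7.5172, 47.4079) (0, 43.0987) (0, 0) (86, 0) (86, 64.6873)]  |A|=4738.95
4. ⊥bis P2·P3 via (25.07,27.195): [(7.5172, 47.4079) (0, 43.0987) (0, 13.2529) (86, 61.0799) (86, 64.6873)]  |A|=1542.641
5. ⊥bis P2·P4 via (26.05,41.505): [(24.0153, 51.0402) (7.5172, 47.4079) (0, 43.0987) (0, 13.2529) (28.6757, 29.2003)]  |A|=730.5713
6. ⊥bis P2·P5 via (22.605,38.79): [(24.658, 48.0284) (24.0153, 51.0402) (7.5172, 47.4079) (0, 43.0987) (0, 13.2529) (19.3174, 23.9958)]  |A|=632.0164
7. ⊥bis P2·P6 via (27.715,36.85): [(24.658, 48.0284) (24.0153, 51.0402) (7.5172, 47.4079) (0, 43.0987) (0, 13.2529) (19.3174, 23.9958)]  |A|=632.0164
8. ⊥bis P2·P7 via (38.785,40.29): [(24.658, 48.0284) (24.0153, 51.0402) (7.5172, 47.4079) (0, 43.0987) (0, 13.2529) (19.3174, 23.9958)]  |A|=632.0164
9. canonical 6-gon: [(24.658, 48.0284) (24.0153, 51.0402) (7.5172, 47.4079) (0, 43.0987) (0, 13.2529) (19.3174, 23.9958)]
10. shoelace: 632.0164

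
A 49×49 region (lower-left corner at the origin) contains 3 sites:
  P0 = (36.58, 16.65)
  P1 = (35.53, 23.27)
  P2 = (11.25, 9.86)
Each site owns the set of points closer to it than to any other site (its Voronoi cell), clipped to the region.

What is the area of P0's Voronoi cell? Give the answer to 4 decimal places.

1. box [0,49]×[0,49]: [(0, 0) (49, 0) (49, 49) (0, 49)]
2. ⊥bis P0·P1 via (36.055,19.96): [(0, 14.2413) (0, 0) (49, 0) (49, 22.0132)]  |A|=888.2357
3. ⊥bis P0·P2 via (23.915,13.255): [(22.6861, 17.8395) (27.4682, 0) (49, 0) (49, 22.0132)]  |A|=481.6863
4. canonical 4-gon: [(22.6861, 17.8395) (27.4682, 0) (49, 0) (49, 22.0132)]
5. shoelace: 481.6863

Area of P0's cell: 481.6863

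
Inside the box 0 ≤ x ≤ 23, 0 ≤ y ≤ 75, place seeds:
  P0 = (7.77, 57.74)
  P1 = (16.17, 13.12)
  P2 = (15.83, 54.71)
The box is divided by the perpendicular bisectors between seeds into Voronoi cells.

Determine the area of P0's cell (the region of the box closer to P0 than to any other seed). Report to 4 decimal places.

1. box [0,23]×[0,75]: [(0, 0) (23, 0) (23, 75) (0, 75)]
2. ⊥bis P0·P1 via (11.97,35.43): [(0, 33.1766) (23, 37.5065) (23, 75) (0, 75)]  |A|=912.1451
3. ⊥bis P0·P2 via (11.8,56.225): [(0, 33.1766) (3.3742, 33.8118) (18.8581, 75) (0, 75)]  |A|=458.9257
4. canonical 4-gon: [(0, 33.1766) (3.3742, 33.8118) (18.8581, 75) (0, 75)]
5. shoelace: 458.9257

Area of P0's cell: 458.9257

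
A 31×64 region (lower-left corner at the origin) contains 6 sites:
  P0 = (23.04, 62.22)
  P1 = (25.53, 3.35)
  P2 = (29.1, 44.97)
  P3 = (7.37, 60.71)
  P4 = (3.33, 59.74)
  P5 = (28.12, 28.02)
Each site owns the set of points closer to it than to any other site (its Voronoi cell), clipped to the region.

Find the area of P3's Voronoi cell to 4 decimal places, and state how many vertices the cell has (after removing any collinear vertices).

Area of P3's cell: 169.4871 (4 vertices)

1. box [0,31]×[0,64]: [(0, 0) (31, 0) (31, 64) (0, 64)]
2. ⊥bis P3·P0 via (15.205,61.465): [(0, 0) (21.1279, 0) (14.9607, 64) (0, 64)]  |A|=1154.8365
3. ⊥bis P3·P1 via (16.45,32.03): [(0, 26.822) (17.9943, 32.5189) (14.9607, 64) (0, 64)]  |A|=569.9863
4. ⊥bis P3·P2 via (18.235,52.84): [(0, 27.6655) (16.2943, 50.1608) (14.9607, 64) (0, 64)]  |A|=399.5452
5. ⊥bis P3·P4 via (5.35,60.225): [(9.8894, 41.3185) (16.2943, 50.1608) (14.9607, 64) (4.4436, 64)]  |A|=169.4871
6. ⊥bis P3·P5 via (17.745,44.365): [(9.8894, 41.3185) (16.2943, 50.1608) (14.9607, 64) (4.4436, 64)]  |A|=169.4871
7. canonical 4-gon: [(9.8894, 41.3185) (16.2943, 50.1608) (14.9607, 64) (4.4436, 64)]
8. shoelace: 169.4871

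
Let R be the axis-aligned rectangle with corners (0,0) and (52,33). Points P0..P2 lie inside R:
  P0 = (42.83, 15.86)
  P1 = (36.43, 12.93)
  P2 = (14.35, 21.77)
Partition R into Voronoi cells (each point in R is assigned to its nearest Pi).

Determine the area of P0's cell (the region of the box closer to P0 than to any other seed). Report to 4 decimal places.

Area of P0's cell: 439.8786

1. box [0,52]×[0,33]: [(0, 0) (52, 0) (52, 33) (0, 33)]
2. ⊥bis P0·P1 via (39.63,14.395): [(46.2202, 0) (52, 0) (52, 33) (31.1124, 33)]  |A|=440.0119
3. ⊥bis P0·P2 via (28.59,18.815): [(31.4022, 32.3669) (46.2202, 0) (52, 0) (52, 33) (31.5336, 33)]  |A|=439.8786
4. canonical 5-gon: [(31.4022, 32.3669) (46.2202, 0) (52, 0) (52, 33) (31.5336, 33)]
5. shoelace: 439.8786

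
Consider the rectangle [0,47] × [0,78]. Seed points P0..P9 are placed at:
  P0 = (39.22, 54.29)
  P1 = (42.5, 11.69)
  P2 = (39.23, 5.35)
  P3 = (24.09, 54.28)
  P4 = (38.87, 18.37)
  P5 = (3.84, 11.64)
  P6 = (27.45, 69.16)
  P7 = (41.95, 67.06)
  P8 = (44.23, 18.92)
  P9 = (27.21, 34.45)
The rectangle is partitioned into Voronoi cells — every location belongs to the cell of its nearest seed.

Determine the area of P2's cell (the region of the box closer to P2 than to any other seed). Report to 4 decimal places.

1. box [0,47]×[0,78]: [(0, 0) (47, 0) (47, 78) (0, 78)]
2. ⊥bis P2·P0 via (39.225,29.82): [(0, 29.812) (0, 0) (47, 0) (47, 29.8216)]  |A|=1401.389
3. ⊥bis P2·P1 via (40.865,8.52): [(0, 29.5971) (0, 0) (47, 0) (47, 5.3557)]  |A|=821.3906
4. ⊥bis P2·P3 via (31.66,29.815): [(11.6074, 23.6103) (0, 20.0187) (0, 0) (47, 0) (47, 5.3557)]  |A|=765.8008
5. ⊥bis P2·P4 via (39.05,11.86): [(34.6264, 11.7377) (0, 10.7803) (0, 0) (47, 0) (47, 5.3557)]  |A|=495.6117
6. ⊥bis P2·P5 via (21.535,8.495): [(34.6264, 11.7377) (22.0495, 11.3899) (20.0252, 0) (47, 0) (47, 5.3557)]  |A|=262.719
7. ⊥bis P2·P6 via (33.34,37.255): [(34.6264, 11.7377) (22.0495, 11.3899) (20.0252, 0) (47, 0) (47, 5.3557)]  |A|=262.719
8. ⊥bis P2·P7 via (40.59,36.205): [(34.6264, 11.7377) (22.0495, 11.3899) (20.0252, 0) (47, 0) (47, 5.3557)]  |A|=262.719
9. ⊥bis P2·P8 via (41.73,12.135): [(34.6264, 11.7377) (22.0495, 11.3899) (20.0252, 0) (47, 0) (47, 5.3557)]  |A|=262.719
10. ⊥bis P2·P9 via (33.22,19.9): [(34.6264, 11.7377) (22.0495, 11.3899) (20.0252, 0) (47, 0) (47, 5.3557)]  |A|=262.719
11. canonical 5-gon: [(34.6264, 11.7377) (22.0495, 11.3899) (20.0252, 0) (47, 0) (47, 5.3557)]
12. shoelace: 262.719

Area of P2's cell: 262.7190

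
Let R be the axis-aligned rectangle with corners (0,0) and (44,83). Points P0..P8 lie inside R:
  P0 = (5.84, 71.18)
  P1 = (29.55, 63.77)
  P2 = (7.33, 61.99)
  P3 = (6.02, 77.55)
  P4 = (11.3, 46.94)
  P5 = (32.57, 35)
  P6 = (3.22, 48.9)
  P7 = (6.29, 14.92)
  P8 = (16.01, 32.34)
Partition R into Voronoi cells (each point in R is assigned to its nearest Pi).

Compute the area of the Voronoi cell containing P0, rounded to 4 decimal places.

Area of P0's cell: 136.2414

1. box [0,44]×[0,83]: [(0, 0) (44, 0) (44, 83) (0, 83)]
2. ⊥bis P0·P1 via (17.695,67.475): [(0, 10.8558) (22.547, 83) (0, 83)]  |A|=813.3169
3. ⊥bis P0·P2 via (6.585,66.585): [(0, 65.5174) (17.995, 68.4349) (22.547, 83) (0, 83)]  |A|=321.4992
4. ⊥bis P0·P3 via (5.93,74.365): [(0, 74.5326) (0, 65.5174) (17.995, 68.4349) (19.7265, 73.9751)]  |A|=136.2414
5. ⊥bis P0·P4 via (8.57,59.06): [(0, 74.5326) (0, 65.5174) (17.995, 68.4349) (19.7265, 73.9751)]  |A|=136.2414
6. ⊥bis P0·P5 via (19.205,53.09): [(0, 74.5326) (0, 65.5174) (17.995, 68.4349) (19.7265, 73.9751)]  |A|=136.2414
7. ⊥bis P0·P6 via (4.53,60.04): [(0, 74.5326) (0, 65.5174) (17.995, 68.4349) (19.7265, 73.9751)]  |A|=136.2414
8. ⊥bis P0·P7 via (6.065,43.05): [(0, 74.5326) (0, 65.5174) (17.995, 68.4349) (19.7265, 73.9751)]  |A|=136.2414
9. ⊥bis P0·P8 via (10.925,51.76): [(0, 74.5326) (0, 65.5174) (17.995, 68.4349) (19.7265, 73.9751)]  |A|=136.2414
10. canonical 4-gon: [(0, 74.5326) (0, 65.5174) (17.995, 68.4349) (19.7265, 73.9751)]
11. shoelace: 136.2414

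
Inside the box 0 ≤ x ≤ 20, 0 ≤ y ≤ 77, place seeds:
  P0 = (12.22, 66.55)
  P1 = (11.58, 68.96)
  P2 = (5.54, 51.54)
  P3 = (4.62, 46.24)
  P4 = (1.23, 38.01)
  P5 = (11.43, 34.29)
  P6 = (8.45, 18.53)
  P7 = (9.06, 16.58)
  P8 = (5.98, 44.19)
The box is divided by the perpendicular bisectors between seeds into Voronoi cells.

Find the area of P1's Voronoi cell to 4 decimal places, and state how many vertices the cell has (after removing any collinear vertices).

1. box [0,20]×[0,77]: [(0, 0) (20, 0) (20, 77) (0, 77)]
2. ⊥bis P1·P0 via (11.9,67.755): [(0, 64.5948) (20, 69.906) (20, 77) (0, 77)]  |A|=194.9913
3. ⊥bis P1·P2 via (8.56,60.25): [(0, 64.5948) (20, 69.906) (20, 77) (0, 77)]  |A|=194.9913
4. ⊥bis P1·P3 via (8.1,57.6): [(0, 64.5948) (20, 69.906) (20, 77) (0, 77)]  |A|=194.9913
5. ⊥bis P1·P4 via (6.405,53.485): [(0, 64.5948) (20, 69.906) (20, 77) (0, 77)]  |A|=194.9913
6. ⊥bis P1·P5 via (11.505,51.625): [(0, 64.5948) (20, 69.906) (20, 77) (0, 77)]  |A|=194.9913
7. ⊥bis P1·P6 via (10.015,43.745): [(0, 64.5948) (20, 69.906) (20, 77) (0, 77)]  |A|=194.9913
8. ⊥bis P1·P7 via (10.32,42.77): [(0, 64.5948) (20, 69.906) (20, 77) (0, 77)]  |A|=194.9913
9. ⊥bis P1·P8 via (8.78,56.575): [(0, 64.5948) (20, 69.906) (20, 77) (0, 77)]  |A|=194.9913
10. canonical 4-gon: [(0, 64.5948) (20, 69.906) (20, 77) (0, 77)]
11. shoelace: 194.9913

Area of P1's cell: 194.9913 (4 vertices)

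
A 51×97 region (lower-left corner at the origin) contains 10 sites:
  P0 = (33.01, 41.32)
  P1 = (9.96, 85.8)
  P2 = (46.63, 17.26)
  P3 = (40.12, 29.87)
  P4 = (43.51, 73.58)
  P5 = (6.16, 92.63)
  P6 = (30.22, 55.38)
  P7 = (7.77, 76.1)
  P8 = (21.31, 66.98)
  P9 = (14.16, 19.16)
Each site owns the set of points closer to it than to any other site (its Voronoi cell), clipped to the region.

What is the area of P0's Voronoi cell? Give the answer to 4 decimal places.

1. box [0,51]×[0,97]: [(0, 0) (51, 0) (51, 97) (0, 97)]
2. ⊥bis P0·P1 via (21.485,63.56): [(0, 52.4262) (0, 0) (51, 0) (51, 78.855)]  |A|=3347.6714
3. ⊥bis P0·P2 via (39.82,29.29): [(0, 52.4262) (0, 6.7485) (51, 35.6188) (51, 78.855)]  |A|=2267.3044
4. ⊥bis P0·P3 via (36.565,35.595): [(0, 52.4262) (0, 12.8896) (51, 44.5586) (51, 78.855)]  |A|=1882.7438
5. ⊥bis P0·P4 via (38.26,57.45): [(20.7145, 63.1607) (0, 52.4262) (0, 12.8896) (51, 44.5586) (51, 53.3034)]  |A|=1495.8223
6. ⊥bis P0·P5 via (19.585,66.975): [(20.7145, 63.1607) (0, 52.4262) (0, 12.8896) (51, 44.5586) (51, 53.3034)]  |A|=1495.8223
7. ⊥bis P0·P6 via (31.615,48.35): [(0, 42.0765) (0, 12.8896) (51, 44.5586) (51, 52.1967)]  |A|=939.0374
8. ⊥bis P0·P7 via (20.39,58.71): [(0, 42.0765) (0, 12.8896) (51, 44.5586) (51, 52.1967)]  |A|=939.0374
9. ⊥bis P0·P8 via (27.16,54.15): [(1.2054, 42.3157) (0, 41.7661) (0, 12.8896) (51, 44.5586) (51, 52.1967)]  |A|=938.8503
10. ⊥bis P0·P9 via (23.585,30.24): [(7.8409, 43.6324) (25.4232, 28.6764) (51, 44.5586) (51, 52.1967)]  |A|=495.7124
11. canonical 4-gon: [(7.8409, 43.6324) (25.4232, 28.6764) (51, 44.5586) (51, 52.1967)]
12. shoelace: 495.7124

Area of P0's cell: 495.7124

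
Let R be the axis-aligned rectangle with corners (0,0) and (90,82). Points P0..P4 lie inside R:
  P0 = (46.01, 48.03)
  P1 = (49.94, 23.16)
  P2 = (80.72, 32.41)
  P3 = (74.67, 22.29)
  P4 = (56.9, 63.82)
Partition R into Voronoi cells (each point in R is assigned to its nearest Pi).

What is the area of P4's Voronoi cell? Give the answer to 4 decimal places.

Area of P4's cell: 1591.1038

1. box [0,90]×[0,82]: [(0, 0) (90, 0) (90, 82) (0, 82)]
2. ⊥bis P4·P0 via (51.455,55.925): [(90, 29.3414) (90, 82) (13.6474, 82)]  |A|=2010.3093
3. ⊥bis P4·P1 via (53.42,43.49): [(74.7889, 39.8322) (90, 37.2284) (90, 82) (13.6474, 82)]  |A|=1950.3242
4. ⊥bis P4·P2 via (68.81,48.115): [(65.9376, 45.9367) (90, 64.1846) (90, 82) (13.6474, 82)]  |A|=1591.1038
5. ⊥bis P4·P3 via (65.785,43.055): [(65.9376, 45.9367) (90, 64.1846) (90, 82) (13.6474, 82)]  |A|=1591.1038
6. canonical 4-gon: [(65.9376, 45.9367) (90, 64.1846) (90, 82) (13.6474, 82)]
7. shoelace: 1591.1038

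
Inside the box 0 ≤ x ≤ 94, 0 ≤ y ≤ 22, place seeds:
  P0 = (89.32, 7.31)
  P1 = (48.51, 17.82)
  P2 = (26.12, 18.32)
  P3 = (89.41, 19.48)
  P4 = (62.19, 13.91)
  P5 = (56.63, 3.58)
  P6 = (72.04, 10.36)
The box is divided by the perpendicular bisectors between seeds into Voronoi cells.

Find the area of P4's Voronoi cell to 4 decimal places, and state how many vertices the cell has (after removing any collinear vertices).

Area of P4's cell: 174.0863 (4 vertices)

1. box [0,94]×[0,22]: [(0, 0) (94, 0) (94, 22) (0, 22)]
2. ⊥bis P4·P0 via (75.755,10.61): [(0, 0) (73.1739, 0) (78.5259, 22) (0, 22)]  |A|=1668.6973
3. ⊥bis P4·P1 via (55.35,15.865): [(50.8155, 0) (73.1739, 0) (78.5259, 22) (57.1035, 22)]  |A|=481.5885
4. ⊥bis P4·P2 via (44.155,16.115): [(50.8155, 0) (73.1739, 0) (78.5259, 22) (57.1035, 22)]  |A|=481.5885
5. ⊥bis P4·P3 via (75.8,16.695): [(50.8155, 0) (73.1739, 0) (76.4557, 13.4905) (74.7144, 22) (57.1035, 22)]  |A|=465.3717
6. ⊥bis P4·P5 via (59.41,8.745): [(54.1276, 11.5882) (73.4614, 1.182) (76.4557, 13.4905) (74.7144, 22) (57.1035, 22)]  |A|=322.9028
7. ⊥bis P4·P6 via (67.115,12.135): [(54.1276, 11.5882) (64.8399, 5.8224) (70.6704, 22) (57.1035, 22)]  |A|=174.0863
8. canonical 4-gon: [(54.1276, 11.5882) (64.8399, 5.8224) (70.6704, 22) (57.1035, 22)]
9. shoelace: 174.0863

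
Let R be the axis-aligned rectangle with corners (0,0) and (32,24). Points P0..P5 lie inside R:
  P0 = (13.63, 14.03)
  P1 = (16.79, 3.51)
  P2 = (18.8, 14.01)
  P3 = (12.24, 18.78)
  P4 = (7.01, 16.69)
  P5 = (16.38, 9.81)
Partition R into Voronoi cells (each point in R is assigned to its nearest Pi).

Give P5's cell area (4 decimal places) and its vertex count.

Area of P5's cell: 59.9899 (4 vertices)

1. box [0,32]×[0,24]: [(0, 0) (32, 0) (32, 24) (0, 24)]
2. ⊥bis P5·P0 via (15.005,11.92): [(0, 2.1419) (0, 0) (32, 0) (32, 22.9949)]  |A|=402.1888
3. ⊥bis P5·P1 via (16.585,6.66): [(5.8625, 5.9622) (32, 7.6632) (32, 22.9949)]  |A|=200.367
4. ⊥bis P5·P2 via (17.59,11.91): [(16.2099, 12.7052) (5.8625, 5.9622) (25.6749, 7.2516)]  |A|=60.1268
5. ⊥bis P5·P3 via (14.31,14.295): [(16.2099, 12.7052) (5.8625, 5.9622) (25.6749, 7.2516)]  |A|=60.1268
6. ⊥bis P5·P4 via (11.695,13.25): [(16.2099, 12.7052) (6.7855, 6.5637) (6.368, 5.9951) (25.6749, 7.2516)]  |A|=59.9899
7. canonical 4-gon: [(16.2099, 12.7052) (6.7855, 6.5637) (6.368, 5.9951) (25.6749, 7.2516)]
8. shoelace: 59.9899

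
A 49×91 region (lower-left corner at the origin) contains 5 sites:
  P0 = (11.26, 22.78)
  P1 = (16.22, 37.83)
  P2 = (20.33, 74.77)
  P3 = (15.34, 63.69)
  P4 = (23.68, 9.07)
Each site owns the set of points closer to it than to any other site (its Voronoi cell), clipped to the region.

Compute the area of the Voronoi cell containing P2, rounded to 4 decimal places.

Area of P2's cell: 1213.8112

1. box [0,49]×[0,91]: [(0, 0) (49, 0) (49, 91) (0, 91)]
2. ⊥bis P2·P0 via (15.795,48.775): [(0, 51.5305) (49, 42.9822) (49, 91) (0, 91)]  |A|=2143.4386
3. ⊥bis P2·P1 via (18.275,56.3): [(0, 58.3333) (49, 52.8815) (49, 91) (0, 91)]  |A|=1734.2375
4. ⊥bis P2·P3 via (17.835,69.23): [(0, 77.2622) (49, 55.1945) (49, 91) (0, 91)]  |A|=1213.8112
5. ⊥bis P2·P4 via (22.005,41.92): [(0, 77.2622) (49, 55.1945) (49, 91) (0, 91)]  |A|=1213.8112
6. canonical 4-gon: [(0, 77.2622) (49, 55.1945) (49, 91) (0, 91)]
7. shoelace: 1213.8112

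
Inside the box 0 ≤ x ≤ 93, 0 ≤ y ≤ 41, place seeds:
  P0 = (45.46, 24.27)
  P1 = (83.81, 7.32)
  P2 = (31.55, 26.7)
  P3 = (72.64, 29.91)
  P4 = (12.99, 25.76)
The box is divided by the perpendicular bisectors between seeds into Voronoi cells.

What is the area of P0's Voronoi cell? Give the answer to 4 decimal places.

1. box [0,93]×[0,41]: [(0, 0) (93, 0) (93, 41) (0, 41)]
2. ⊥bis P0·P1 via (64.635,15.795): [(0, 0) (57.6539, 0) (75.7751, 41) (0, 41)]  |A|=2735.2955
3. ⊥bis P0·P2 via (38.505,25.485): [(34.0529, 0) (57.6539, 0) (75.7751, 41) (41.2154, 41)]  |A|=1192.2954
4. ⊥bis P0·P3 via (59.05,27.09): [(34.0529, 0) (57.6539, 0) (62.4293, 10.8046) (56.1636, 41) (41.2154, 41)]  |A|=896.2057
5. ⊥bis P0·P4 via (29.225,25.015): [(34.0529, 0) (57.6539, 0) (62.4293, 10.8046) (56.1636, 41) (41.2154, 41)]  |A|=896.2057
6. canonical 5-gon: [(34.0529, 0) (57.6539, 0) (62.4293, 10.8046) (56.1636, 41) (41.2154, 41)]
7. shoelace: 896.2057

Area of P0's cell: 896.2057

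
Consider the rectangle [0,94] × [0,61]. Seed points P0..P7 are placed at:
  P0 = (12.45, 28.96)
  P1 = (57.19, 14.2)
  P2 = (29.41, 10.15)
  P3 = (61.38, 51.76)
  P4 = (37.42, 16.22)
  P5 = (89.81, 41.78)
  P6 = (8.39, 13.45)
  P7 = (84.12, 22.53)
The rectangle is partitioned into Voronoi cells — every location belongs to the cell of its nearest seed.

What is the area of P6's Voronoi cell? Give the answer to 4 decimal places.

Area of P6's cell: 398.5362

1. box [0,94]×[0,61]: [(0, 0) (94, 0) (94, 61) (0, 61)]
2. ⊥bis P6·P0 via (10.42,21.205): [(0, 23.9326) (0, 0) (91.4273, 0)]  |A|=1094.0466
3. ⊥bis P6·P1 via (32.79,13.825): [(32.7665, 15.3554) (0, 23.9326) (0, 0) (33.0025, 0)]  |A|=645.4774
4. ⊥bis P6·P2 via (18.9,11.8): [(19.9835, 18.7016) (0, 23.9326) (0, 0) (17.0475, 0)]  |A|=398.5362
5. ⊥bis P6·P3 via (34.885,32.605): [(19.9835, 18.7016) (0, 23.9326) (0, 0) (17.0475, 0)]  |A|=398.5362
6. ⊥bis P6·P4 via (22.905,14.835): [(19.9835, 18.7016) (0, 23.9326) (0, 0) (17.0475, 0)]  |A|=398.5362
7. ⊥bis P6·P5 via (49.1,27.615): [(19.9835, 18.7016) (0, 23.9326) (0, 0) (17.0475, 0)]  |A|=398.5362
8. ⊥bis P6·P7 via (46.255,17.99): [(19.9835, 18.7016) (0, 23.9326) (0, 0) (17.0475, 0)]  |A|=398.5362
9. canonical 4-gon: [(19.9835, 18.7016) (0, 23.9326) (0, 0) (17.0475, 0)]
10. shoelace: 398.5362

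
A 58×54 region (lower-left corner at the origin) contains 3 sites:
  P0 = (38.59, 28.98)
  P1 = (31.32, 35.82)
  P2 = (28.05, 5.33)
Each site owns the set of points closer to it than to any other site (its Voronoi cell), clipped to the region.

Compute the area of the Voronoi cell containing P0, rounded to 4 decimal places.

Area of P0's cell: 849.3149

1. box [0,58]×[0,54]: [(0, 0) (58, 0) (58, 54) (0, 54)]
2. ⊥bis P0·P1 via (34.955,32.4): [(4.4714, 0) (58, 0) (58, 54) (55.2774, 54)]  |A|=1518.7827
3. ⊥bis P0·P2 via (33.32,17.155): [(24.3661, 21.1454) (58, 6.156) (58, 54) (55.2774, 54)]  |A|=849.3149
4. canonical 4-gon: [(24.3661, 21.1454) (58, 6.156) (58, 54) (55.2774, 54)]
5. shoelace: 849.3149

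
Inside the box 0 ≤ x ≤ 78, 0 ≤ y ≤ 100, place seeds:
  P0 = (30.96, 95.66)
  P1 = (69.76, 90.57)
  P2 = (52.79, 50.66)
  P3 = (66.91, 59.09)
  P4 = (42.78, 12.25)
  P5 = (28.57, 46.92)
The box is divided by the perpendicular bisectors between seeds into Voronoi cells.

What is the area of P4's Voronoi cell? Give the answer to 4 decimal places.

Area of P4's cell: 2007.2699

1. box [0,78]×[0,100]: [(0, 0) (78, 0) (78, 100) (0, 100)]
2. ⊥bis P4·P0 via (36.87,53.955): [(0, 48.7302) (0, 0) (78, 0) (78, 59.7835)]  |A|=4232.0336
3. ⊥bis P4·P1 via (56.27,51.41): [(45.381, 55.1611) (0, 48.7302) (0, 0) (78, 0) (78, 43.9244)]  |A|=3973.3787
4. ⊥bis P4·P2 via (47.785,31.455): [(0, 43.9082) (0, 0) (78, 0) (78, 23.5807)]  |A|=2632.0673
5. ⊥bis P4·P3 via (54.845,35.67): [(0, 43.9082) (0, 0) (78, 0) (78, 23.5807)]  |A|=2632.0673
6. ⊥bis P4·P5 via (35.675,29.585): [(43.1712, 32.6574) (0, 14.9631) (0, 0) (78, 0) (78, 23.5807)]  |A|=2007.2699
7. canonical 5-gon: [(43.1712, 32.6574) (0, 14.9631) (0, 0) (78, 0) (78, 23.5807)]
8. shoelace: 2007.2699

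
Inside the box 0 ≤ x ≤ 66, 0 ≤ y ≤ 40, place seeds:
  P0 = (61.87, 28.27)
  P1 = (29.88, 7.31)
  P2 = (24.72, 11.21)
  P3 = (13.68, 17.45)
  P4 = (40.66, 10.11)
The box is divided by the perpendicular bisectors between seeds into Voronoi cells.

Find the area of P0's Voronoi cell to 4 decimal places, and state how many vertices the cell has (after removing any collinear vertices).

1. box [0,66]×[0,40]: [(0, 0) (66, 0) (66, 40) (0, 40)]
2. ⊥bis P0·P1 via (45.875,17.79): [(57.5311, 0) (66, 0) (66, 40) (31.3229, 40)]  |A|=862.9201
3. ⊥bis P0·P2 via (43.295,19.74): [(40.2434, 26.3851) (57.5311, 0) (66, 0) (66, 40) (33.9912, 40)]  |A|=844.7558
4. ⊥bis P0·P3 via (37.775,22.86): [(40.2434, 26.3851) (57.5311, 0) (66, 0) (66, 40) (33.9912, 40)]  |A|=844.7558
5. ⊥bis P0·P4 via (51.265,19.19): [(34.6202, 38.6303) (66, 1.9802) (66, 40) (33.9912, 40)]  |A|=618.4472
6. canonical 4-gon: [(34.6202, 38.6303) (66, 1.9802) (66, 40) (33.9912, 40)]
7. shoelace: 618.4472

Area of P0's cell: 618.4472 (4 vertices)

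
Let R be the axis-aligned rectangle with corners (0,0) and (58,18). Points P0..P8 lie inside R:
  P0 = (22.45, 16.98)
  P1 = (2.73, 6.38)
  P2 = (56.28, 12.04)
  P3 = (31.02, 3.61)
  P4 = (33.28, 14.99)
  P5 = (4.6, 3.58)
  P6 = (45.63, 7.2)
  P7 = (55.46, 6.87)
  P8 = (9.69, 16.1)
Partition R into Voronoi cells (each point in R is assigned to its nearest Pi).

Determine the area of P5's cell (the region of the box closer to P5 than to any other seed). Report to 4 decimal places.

Area of P5's cell: 113.5082

1. box [0,58]×[0,18]: [(0, 0) (58, 0) (58, 18) (0, 18)]
2. ⊥bis P5·P0 via (13.525,10.28): [(0, 0) (21.2422, 0) (7.7296, 18) (0, 18)]  |A|=260.7461
3. ⊥bis P5·P1 via (3.665,4.98): [(0, 2.5323) (0, 0) (21.2422, 0) (12.8824, 11.1359)]  |A|=134.587
4. ⊥bis P5·P2 via (30.44,7.81): [(0, 2.5323) (0, 0) (21.2422, 0) (12.8824, 11.1359)]  |A|=134.587
5. ⊥bis P5·P3 via (17.81,3.595): [(0, 2.5323) (0, 0) (17.8141, 0) (17.8089, 4.5735) (12.8824, 11.1359)]  |A|=126.7478
6. ⊥bis P5·P4 via (18.94,9.285): [(0, 2.5323) (0, 0) (17.8141, 0) (17.8089, 4.5735) (12.8824, 11.1359)]  |A|=126.7478
7. ⊥bis P5·P6 via (25.115,5.39): [(0, 2.5323) (0, 0) (17.8141, 0) (17.8089, 4.5735) (12.8824, 11.1359)]  |A|=126.7478
8. ⊥bis P5·P7 via (30.03,5.225): [(0, 2.5323) (0, 0) (17.8141, 0) (17.8089, 4.5735) (12.8824, 11.1359)]  |A|=126.7478
9. ⊥bis P5·P8 via (7.145,9.84): [(9.5052, 8.8804) (0, 2.5323) (0, 0) (17.8141, 0) (17.8089, 4.5735) (16.8029, 5.9136)]  |A|=113.5082
10. canonical 6-gon: [(9.5052, 8.8804) (0, 2.5323) (0, 0) (17.8141, 0) (17.8089, 4.5735) (16.8029, 5.9136)]
11. shoelace: 113.5082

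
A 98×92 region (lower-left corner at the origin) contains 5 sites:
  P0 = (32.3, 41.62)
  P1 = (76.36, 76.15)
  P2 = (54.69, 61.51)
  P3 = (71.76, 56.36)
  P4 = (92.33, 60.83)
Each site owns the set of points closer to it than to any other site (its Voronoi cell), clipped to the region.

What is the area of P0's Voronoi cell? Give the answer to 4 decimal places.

1. box [0,98]×[0,92]: [(0, 0) (98, 0) (98, 92) (0, 92)]
2. ⊥bis P0·P1 via (54.33,58.885): [(0, 0) (98, 0) (98, 3.1624) (28.3776, 92) (0, 92)]  |A|=5923.4595
3. ⊥bis P0·P2 via (43.495,51.565): [(0, 0) (89.3024, 0) (7.5749, 92) (0, 92)]  |A|=4456.3539
4. ⊥bis P0·P3 via (52.03,48.99): [(0, 0) (70.3299, 0) (56.5632, 36.8542) (7.5749, 92) (0, 92)]  |A|=4106.745
5. ⊥bis P0·P4 via (62.315,51.225): [(0, 0) (70.3299, 0) (56.5632, 36.8542) (7.5749, 92) (0, 92)]  |A|=4106.745
6. canonical 5-gon: [(0, 0) (70.3299, 0) (56.5632, 36.8542) (7.5749, 92) (0, 92)]
7. shoelace: 4106.745

Area of P0's cell: 4106.7450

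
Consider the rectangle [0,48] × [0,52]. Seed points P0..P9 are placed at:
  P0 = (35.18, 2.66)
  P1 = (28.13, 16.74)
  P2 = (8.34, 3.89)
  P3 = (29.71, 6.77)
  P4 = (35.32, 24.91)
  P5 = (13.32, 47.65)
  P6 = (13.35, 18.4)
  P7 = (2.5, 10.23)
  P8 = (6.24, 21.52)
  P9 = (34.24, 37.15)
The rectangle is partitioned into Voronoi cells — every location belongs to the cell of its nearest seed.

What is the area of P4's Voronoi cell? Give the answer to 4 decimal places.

1. box [0,48]×[0,52]: [(0, 0) (48, 0) (48, 52) (0, 52)]
2. ⊥bis P4·P0 via (35.25,13.785): [(0, 14.0068) (48, 13.7048) (48, 52) (0, 52)]  |A|=1830.9222
3. ⊥bis P4·P1 via (31.725,20.825): [(0, 48.7446) (39.7568, 13.7566) (48, 13.7048) (48, 52) (0, 52)]  |A|=1140.3916
4. ⊥bis P4·P2 via (21.83,14.4): [(0, 48.7446) (39.7568, 13.7566) (48, 13.7048) (48, 52) (0, 52)]  |A|=1140.3916
5. ⊥bis P4·P3 via (32.515,15.84): [(0, 48.7446) (39.7568, 13.7566) (48, 13.7048) (48, 52) (0, 52)]  |A|=1140.3916
6. ⊥bis P4·P5 via (24.32,36.28): [(19.482, 31.5994) (39.7568, 13.7566) (48, 13.7048) (48, 52) (40.5688, 52)]  |A|=694.8676
7. ⊥bis P4·P6 via (24.335,21.655): [(20.9636, 33.0328) (22.0608, 29.33) (39.7568, 13.7566) (48, 13.7048) (48, 52) (40.5688, 52)]  |A|=691.3381
8. ⊥bis P4·P7 via (18.91,17.57): [(20.9636, 33.0328) (22.0608, 29.33) (39.7568, 13.7566) (48, 13.7048) (48, 52) (40.5688, 52)]  |A|=691.3381
9. ⊥bis P4·P8 via (20.78,23.215): [(20.9636, 33.0328) (22.0608, 29.33) (39.7568, 13.7566) (48, 13.7048) (48, 52) (40.5688, 52)]  |A|=691.3381
10. ⊥bis P4·P9 via (34.78,31.03): [(21.894, 29.893) (22.0608, 29.33) (39.7568, 13.7566) (48, 13.7048) (48, 32.1965)]  |A|=311.0995
11. canonical 5-gon: [(21.894, 29.893) (22.0608, 29.33) (39.7568, 13.7566) (48, 13.7048) (48, 32.1965)]
12. shoelace: 311.0995

Area of P4's cell: 311.0995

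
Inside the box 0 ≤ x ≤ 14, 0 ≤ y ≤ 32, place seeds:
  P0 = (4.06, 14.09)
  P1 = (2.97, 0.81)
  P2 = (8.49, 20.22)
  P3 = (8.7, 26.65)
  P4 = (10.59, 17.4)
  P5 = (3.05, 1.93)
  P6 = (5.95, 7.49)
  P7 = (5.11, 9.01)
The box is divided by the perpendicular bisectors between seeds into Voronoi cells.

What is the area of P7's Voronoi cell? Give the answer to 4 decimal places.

1. box [0,14]×[0,32]: [(0, 0) (14, 0) (14, 32) (0, 32)]
2. ⊥bis P7·P0 via (4.585,11.55): [(0, 10.6023) (0, 0) (14, 0) (14, 13.496)]  |A|=168.6883
3. ⊥bis P7·P1 via (4.04,4.91): [(0, 10.6023) (0, 5.9643) (14, 2.3107) (14, 13.496)]  |A|=110.7631
4. ⊥bis P7·P2 via (6.8,14.615): [(11.9301, 13.0682) (0, 10.6023) (0, 5.9643) (14, 2.3107) (14, 12.4441)]  |A|=109.6744
5. ⊥bis P7·P3 via (6.905,17.83): [(11.9301, 13.0682) (0, 10.6023) (0, 5.9643) (14, 2.3107) (14, 12.4441)]  |A|=109.6744
6. ⊥bis P7·P4 via (7.85,13.205): [(8.9899, 12.4605) (0, 10.6023) (0, 5.9643) (14, 2.3107) (14, 9.1881)]  |A|=99.9715
7. ⊥bis P7·P5 via (4.08,5.47): [(8.9899, 12.4605) (0, 10.6023) (0, 6.6571) (14, 2.5837) (14, 9.1881)]  |A|=93.2112
8. ⊥bis P7·P6 via (5.53,8.25): [(10.896, 11.2154) (8.9899, 12.4605) (0, 10.6023) (0, 6.6571) (1.7345, 6.1525)]  |A|=35.5632
9. canonical 5-gon: [(10.896, 11.2154) (8.9899, 12.4605) (0, 10.6023) (0, 6.6571) (1.7345, 6.1525)]
10. shoelace: 35.5632

Area of P7's cell: 35.5632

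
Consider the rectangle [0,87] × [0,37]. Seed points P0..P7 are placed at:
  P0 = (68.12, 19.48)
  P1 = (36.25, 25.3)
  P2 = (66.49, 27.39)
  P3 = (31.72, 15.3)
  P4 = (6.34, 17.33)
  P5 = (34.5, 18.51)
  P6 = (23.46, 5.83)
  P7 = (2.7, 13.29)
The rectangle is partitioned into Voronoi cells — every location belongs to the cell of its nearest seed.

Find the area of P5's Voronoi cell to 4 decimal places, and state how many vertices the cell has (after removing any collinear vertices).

Area of P5's cell: 232.6945 (3 vertices)

1. box [0,87]×[0,37]: [(0, 0) (87, 0) (87, 37) (0, 37)]
2. ⊥bis P5·P0 via (51.31,18.995): [(0, 0) (51.858, 0) (50.7905, 37) (0, 37)]  |A|=1898.9984
3. ⊥bis P5·P1 via (35.375,21.905): [(0, 31.0223) (0, 0) (51.858, 0) (51.3448, 17.7891)]  |A|=1257.6692
4. ⊥bis P5·P2 via (50.495,22.95): [(0, 31.0223) (0, 0) (51.858, 0) (51.3448, 17.7891)]  |A|=1257.6692
5. ⊥bis P5·P3 via (33.11,16.905): [(23.9309, 24.8545) (51.8383, 0.6855) (51.3448, 17.7891)]  |A|=232.6945
6. ⊥bis P5·P4 via (20.42,17.92): [(23.9309, 24.8545) (51.8383, 0.6855) (51.3448, 17.7891)]  |A|=232.6945
7. ⊥bis P5·P6 via (28.98,12.17): [(23.9309, 24.8545) (51.8383, 0.6855) (51.3448, 17.7891)]  |A|=232.6945
8. ⊥bis P5·P7 via (18.6,15.9): [(23.9309, 24.8545) (51.8383, 0.6855) (51.3448, 17.7891)]  |A|=232.6945
9. canonical 3-gon: [(23.9309, 24.8545) (51.8383, 0.6855) (51.3448, 17.7891)]
10. shoelace: 232.6945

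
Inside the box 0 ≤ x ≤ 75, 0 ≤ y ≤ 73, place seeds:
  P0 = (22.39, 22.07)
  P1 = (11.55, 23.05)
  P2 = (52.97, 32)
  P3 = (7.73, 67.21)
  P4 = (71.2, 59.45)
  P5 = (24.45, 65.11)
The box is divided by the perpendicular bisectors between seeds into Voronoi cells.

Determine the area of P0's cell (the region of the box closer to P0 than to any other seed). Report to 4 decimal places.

Area of P0's cell: 978.5082

1. box [0,75]×[0,73]: [(0, 0) (75, 0) (75, 73) (0, 73)]
2. ⊥bis P0·P1 via (16.97,22.56): [(14.9304, 0) (75, 0) (75, 73) (21.5301, 73)]  |A|=4144.1911
3. ⊥bis P0·P2 via (37.68,27.035): [(14.9304, 0) (46.4589, 0) (22.7542, 73) (21.5301, 73)]  |A|=1195.4661
4. ⊥bis P0·P3 via (15.06,44.64): [(19.0843, 45.947) (14.9304, 0) (46.4589, 0) (30.3507, 49.6059)]  |A|=1033.2273
5. ⊥bis P0·P4 via (46.795,40.76): [(19.0843, 45.947) (14.9304, 0) (46.4589, 0) (30.3507, 49.6059)]  |A|=1033.2273
6. ⊥bis P0·P5 via (23.42,43.59): [(18.8908, 43.8068) (14.9304, 0) (46.4589, 0) (32.4445, 43.1581)]  |A|=978.5082
7. canonical 4-gon: [(18.8908, 43.8068) (14.9304, 0) (46.4589, 0) (32.4445, 43.1581)]
8. shoelace: 978.5082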